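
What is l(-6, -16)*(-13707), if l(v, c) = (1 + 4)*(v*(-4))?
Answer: -1644840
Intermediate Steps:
l(v, c) = -20*v (l(v, c) = 5*(-4*v) = -20*v)
l(-6, -16)*(-13707) = -20*(-6)*(-13707) = 120*(-13707) = -1644840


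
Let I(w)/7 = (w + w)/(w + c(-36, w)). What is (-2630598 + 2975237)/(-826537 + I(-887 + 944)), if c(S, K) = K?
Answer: -344639/826530 ≈ -0.41697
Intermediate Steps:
I(w) = 7 (I(w) = 7*((w + w)/(w + w)) = 7*((2*w)/((2*w))) = 7*((2*w)*(1/(2*w))) = 7*1 = 7)
(-2630598 + 2975237)/(-826537 + I(-887 + 944)) = (-2630598 + 2975237)/(-826537 + 7) = 344639/(-826530) = 344639*(-1/826530) = -344639/826530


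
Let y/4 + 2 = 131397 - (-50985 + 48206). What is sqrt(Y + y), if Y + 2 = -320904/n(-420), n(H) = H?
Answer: 2*sqrt(164596530)/35 ≈ 733.12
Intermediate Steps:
y = 536696 (y = -8 + 4*(131397 - (-50985 + 48206)) = -8 + 4*(131397 - 1*(-2779)) = -8 + 4*(131397 + 2779) = -8 + 4*134176 = -8 + 536704 = 536696)
Y = 26672/35 (Y = -2 - 320904/(-420) = -2 - 320904*(-1/420) = -2 + 26742/35 = 26672/35 ≈ 762.06)
sqrt(Y + y) = sqrt(26672/35 + 536696) = sqrt(18811032/35) = 2*sqrt(164596530)/35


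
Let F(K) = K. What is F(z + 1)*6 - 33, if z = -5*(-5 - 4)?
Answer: 243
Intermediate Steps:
z = 45 (z = -5*(-9) = 45)
F(z + 1)*6 - 33 = (45 + 1)*6 - 33 = 46*6 - 33 = 276 - 33 = 243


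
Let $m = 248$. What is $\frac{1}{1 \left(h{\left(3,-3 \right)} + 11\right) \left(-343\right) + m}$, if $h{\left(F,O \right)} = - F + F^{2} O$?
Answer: $\frac{1}{6765} \approx 0.00014782$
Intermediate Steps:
$h{\left(F,O \right)} = - F + O F^{2}$
$\frac{1}{1 \left(h{\left(3,-3 \right)} + 11\right) \left(-343\right) + m} = \frac{1}{1 \left(3 \left(-1 + 3 \left(-3\right)\right) + 11\right) \left(-343\right) + 248} = \frac{1}{1 \left(3 \left(-1 - 9\right) + 11\right) \left(-343\right) + 248} = \frac{1}{1 \left(3 \left(-10\right) + 11\right) \left(-343\right) + 248} = \frac{1}{1 \left(-30 + 11\right) \left(-343\right) + 248} = \frac{1}{1 \left(-19\right) \left(-343\right) + 248} = \frac{1}{\left(-19\right) \left(-343\right) + 248} = \frac{1}{6517 + 248} = \frac{1}{6765}$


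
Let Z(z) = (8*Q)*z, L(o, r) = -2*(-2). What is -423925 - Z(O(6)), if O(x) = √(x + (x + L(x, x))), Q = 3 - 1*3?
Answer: -423925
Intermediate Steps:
L(o, r) = 4
Q = 0 (Q = 3 - 3 = 0)
O(x) = √(4 + 2*x) (O(x) = √(x + (x + 4)) = √(x + (4 + x)) = √(4 + 2*x))
Z(z) = 0 (Z(z) = (8*0)*z = 0*z = 0)
-423925 - Z(O(6)) = -423925 - 1*0 = -423925 + 0 = -423925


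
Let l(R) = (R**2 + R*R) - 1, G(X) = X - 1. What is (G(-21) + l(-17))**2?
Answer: 308025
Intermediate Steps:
G(X) = -1 + X
l(R) = -1 + 2*R**2 (l(R) = (R**2 + R**2) - 1 = 2*R**2 - 1 = -1 + 2*R**2)
(G(-21) + l(-17))**2 = ((-1 - 21) + (-1 + 2*(-17)**2))**2 = (-22 + (-1 + 2*289))**2 = (-22 + (-1 + 578))**2 = (-22 + 577)**2 = 555**2 = 308025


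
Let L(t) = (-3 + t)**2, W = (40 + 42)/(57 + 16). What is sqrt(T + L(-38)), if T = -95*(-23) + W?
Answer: 10*sqrt(206079)/73 ≈ 62.186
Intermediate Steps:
W = 82/73 ≈ 1.1233
T = 159587/73 (T = -95*(-23) + 82/73 = 2185 + 82/73 = 159587/73 ≈ 2186.1)
sqrt(T + L(-38)) = sqrt(159587/73 + (-3 - 38)**2) = sqrt(159587/73 + (-41)**2) = sqrt(159587/73 + 1681) = sqrt(282300/73) = 10*sqrt(206079)/73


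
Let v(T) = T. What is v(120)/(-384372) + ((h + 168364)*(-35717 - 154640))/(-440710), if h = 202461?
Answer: 452208112712635/2823276402 ≈ 1.6017e+5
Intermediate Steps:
v(120)/(-384372) + ((h + 168364)*(-35717 - 154640))/(-440710) = 120/(-384372) + ((202461 + 168364)*(-35717 - 154640))/(-440710) = 120*(-1/384372) + (370825*(-190357))*(-1/440710) = -10/32031 - 70589134525*(-1/440710) = -10/32031 + 14117826905/88142 = 452208112712635/2823276402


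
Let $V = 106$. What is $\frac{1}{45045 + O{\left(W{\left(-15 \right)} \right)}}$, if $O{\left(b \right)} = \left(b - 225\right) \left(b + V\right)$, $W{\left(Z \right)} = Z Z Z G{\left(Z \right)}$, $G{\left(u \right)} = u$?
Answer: $\frac{1}{2556887445} \approx 3.911 \cdot 10^{-10}$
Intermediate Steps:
$W{\left(Z \right)} = Z^{4}$ ($W{\left(Z \right)} = Z Z Z Z = Z Z^{2} Z = Z^{3} Z = Z^{4}$)
$O{\left(b \right)} = \left(-225 + b\right) \left(106 + b\right)$ ($O{\left(b \right)} = \left(b - 225\right) \left(b + 106\right) = \left(-225 + b\right) \left(106 + b\right)$)
$\frac{1}{45045 + O{\left(W{\left(-15 \right)} \right)}} = \frac{1}{45045 - \left(23850 - 2562890625 + 6024375\right)} = \frac{1}{45045 - \left(6048225 - 2562890625\right)} = \frac{1}{45045 - -2556842400} = \frac{1}{45045 + 2556842400} = \frac{1}{2556887445}$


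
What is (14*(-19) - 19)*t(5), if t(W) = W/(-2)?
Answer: 1425/2 ≈ 712.50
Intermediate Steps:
t(W) = -W/2 (t(W) = W*(-½) = -W/2)
(14*(-19) - 19)*t(5) = (14*(-19) - 19)*(-½*5) = (-266 - 19)*(-5/2) = -285*(-5/2) = 1425/2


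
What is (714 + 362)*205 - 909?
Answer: 219671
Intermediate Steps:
(714 + 362)*205 - 909 = 1076*205 - 909 = 220580 - 909 = 219671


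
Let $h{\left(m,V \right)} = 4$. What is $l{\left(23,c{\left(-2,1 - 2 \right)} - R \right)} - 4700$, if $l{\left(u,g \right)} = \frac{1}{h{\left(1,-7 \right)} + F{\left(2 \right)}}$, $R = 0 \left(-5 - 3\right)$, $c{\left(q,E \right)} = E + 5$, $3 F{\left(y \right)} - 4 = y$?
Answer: $- \frac{28199}{6} \approx -4699.8$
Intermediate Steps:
$F{\left(y \right)} = \frac{4}{3} + \frac{y}{3}$
$c{\left(q,E \right)} = 5 + E$
$R = 0$ ($R = 0 \left(-8\right) = 0$)
$l{\left(u,g \right)} = \frac{1}{6}$ ($l{\left(u,g \right)} = \frac{1}{4 + \left(\frac{4}{3} + \frac{1}{3} \cdot 2\right)} = \frac{1}{4 + \left(\frac{4}{3} + \frac{2}{3}\right)} = \frac{1}{4 + 2} = \frac{1}{6}$)
$l{\left(23,c{\left(-2,1 - 2 \right)} - R \right)} - 4700 = \frac{1}{6} - 4700 = - \frac{28199}{6}$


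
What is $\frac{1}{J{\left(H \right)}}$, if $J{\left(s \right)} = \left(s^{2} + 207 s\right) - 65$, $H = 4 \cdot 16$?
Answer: $\frac{1}{17279} \approx 5.7874 \cdot 10^{-5}$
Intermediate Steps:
$H = 64$
$J{\left(s \right)} = -65 + s^{2} + 207 s$
$\frac{1}{J{\left(H \right)}} = \frac{1}{-65 + 64^{2} + 207 \cdot 64} = \frac{1}{-65 + 4096 + 13248} = \frac{1}{17279}$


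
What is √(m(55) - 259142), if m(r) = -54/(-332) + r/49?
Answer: 5*I*√13996127818/1162 ≈ 509.06*I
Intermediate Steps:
m(r) = 27/166 + r/49 (m(r) = -54*(-1/332) + r*(1/49) = 27/166 + r/49)
√(m(55) - 259142) = √((27/166 + (1/49)*55) - 259142) = √((27/166 + 55/49) - 259142) = √(10453/8134 - 259142) = √(-2107850575/8134) = 5*I*√13996127818/1162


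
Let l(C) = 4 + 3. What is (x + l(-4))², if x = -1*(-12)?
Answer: 361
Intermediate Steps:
l(C) = 7
x = 12
(x + l(-4))² = (12 + 7)² = 19² = 361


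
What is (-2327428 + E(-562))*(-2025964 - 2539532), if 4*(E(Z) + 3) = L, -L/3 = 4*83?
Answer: 10627013729280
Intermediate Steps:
L = -996 (L = -12*83 = -3*332 = -996)
E(Z) = -252 (E(Z) = -3 + (¼)*(-996) = -3 - 249 = -252)
(-2327428 + E(-562))*(-2025964 - 2539532) = (-2327428 - 252)*(-2025964 - 2539532) = -2327680*(-4565496) = 10627013729280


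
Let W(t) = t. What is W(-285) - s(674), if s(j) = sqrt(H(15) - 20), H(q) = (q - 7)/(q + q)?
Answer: -285 - 2*I*sqrt(1110)/15 ≈ -285.0 - 4.4422*I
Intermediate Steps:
H(q) = (-7 + q)/(2*q) (H(q) = (-7 + q)/((2*q)) = (-7 + q)*(1/(2*q)) = (-7 + q)/(2*q))
s(j) = 2*I*sqrt(1110)/15 (s(j) = sqrt((1/2)*(-7 + 15)/15 - 20) = sqrt((1/2)*(1/15)*8 - 20) = sqrt(4/15 - 20) = sqrt(-296/15) = 2*I*sqrt(1110)/15)
W(-285) - s(674) = -285 - 2*I*sqrt(1110)/15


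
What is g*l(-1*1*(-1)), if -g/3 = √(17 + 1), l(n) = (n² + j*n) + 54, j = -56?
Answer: 9*√2 ≈ 12.728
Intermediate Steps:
l(n) = 54 + n² - 56*n (l(n) = (n² - 56*n) + 54 = 54 + n² - 56*n)
g = -9*√2 (g = -3*√(17 + 1) = -9*√2 ≈ -12.728)
g*l(-1*1*(-1)) = (-9*√2)*(54 + (-1*1*(-1))² - 56*(-1*1)*(-1)) = (-9*√2)*(54 + (-1*(-1))² - (-56)*(-1)) = (-9*√2)*(54 + 1² - 56*1) = (-9*√2)*(54 + 1 - 56) = -9*√2*(-1) = 9*√2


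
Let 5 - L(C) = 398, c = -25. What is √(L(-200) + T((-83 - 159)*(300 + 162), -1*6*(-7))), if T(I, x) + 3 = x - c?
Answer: I*√329 ≈ 18.138*I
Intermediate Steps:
L(C) = -393 (L(C) = 5 - 1*398 = 5 - 398 = -393)
T(I, x) = 22 + x (T(I, x) = -3 + (x - 1*(-25)) = -3 + (x + 25) = -3 + (25 + x) = 22 + x)
√(L(-200) + T((-83 - 159)*(300 + 162), -1*6*(-7))) = √(-393 + (22 - 1*6*(-7))) = √(-393 + (22 - 6*(-7))) = √(-393 + (22 + 42)) = √(-393 + 64) = √(-329) = I*√329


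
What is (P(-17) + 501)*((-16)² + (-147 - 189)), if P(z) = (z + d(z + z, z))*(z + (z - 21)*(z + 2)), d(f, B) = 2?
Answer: 623520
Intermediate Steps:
P(z) = (2 + z)*(z + (-21 + z)*(2 + z)) (P(z) = (z + 2)*(z + (z - 21)*(z + 2)) = (2 + z)*(z + (-21 + z)*(2 + z)))
(P(-17) + 501)*((-16)² + (-147 - 189)) = ((-84 + (-17)³ - 78*(-17) - 16*(-17)²) + 501)*((-16)² + (-147 - 189)) = ((-84 - 4913 + 1326 - 16*289) + 501)*(256 - 336) = ((-84 - 4913 + 1326 - 4624) + 501)*(-80) = (-8295 + 501)*(-80) = -7794*(-80) = 623520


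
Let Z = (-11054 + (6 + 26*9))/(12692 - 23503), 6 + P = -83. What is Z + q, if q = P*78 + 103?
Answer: -73925615/10811 ≈ -6838.0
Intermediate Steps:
P = -89 (P = -6 - 83 = -89)
q = -6839 (q = -89*78 + 103 = -6942 + 103 = -6839)
Z = 10814/10811 (Z = (-11054 + (6 + 234))/(-10811) = (-11054 + 240)*(-1/10811) = -10814*(-1/10811) = 10814/10811 ≈ 1.0003)
Z + q = 10814/10811 - 6839 = -73925615/10811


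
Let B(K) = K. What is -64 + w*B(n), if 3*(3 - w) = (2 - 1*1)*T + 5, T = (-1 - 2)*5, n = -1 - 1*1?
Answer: -230/3 ≈ -76.667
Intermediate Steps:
n = -2 (n = -1 - 1 = -2)
T = -15 (T = -3*5 = -15)
w = 19/3 (w = 3 - ((2 - 1*1)*(-15) + 5)/3 = 3 - ((2 - 1)*(-15) + 5)/3 = 3 - (1*(-15) + 5)/3 = 3 - (-15 + 5)/3 = 3 - 1/3*(-10) = 3 + 10/3 = 19/3 ≈ 6.3333)
-64 + w*B(n) = -64 + (19/3)*(-2) = -64 - 38/3 = -230/3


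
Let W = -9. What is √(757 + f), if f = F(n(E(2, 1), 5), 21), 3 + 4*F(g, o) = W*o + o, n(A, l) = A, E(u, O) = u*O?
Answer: √2857/2 ≈ 26.725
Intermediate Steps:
E(u, O) = O*u
F(g, o) = -¾ - 2*o (F(g, o) = -¾ + (-9*o + o)/4 = -¾ + (-8*o)/4 = -¾ - 2*o)
f = -171/4 (f = -¾ - 2*21 = -¾ - 42 = -171/4 ≈ -42.750)
√(757 + f) = √(757 - 171/4) = √(2857/4) = √2857/2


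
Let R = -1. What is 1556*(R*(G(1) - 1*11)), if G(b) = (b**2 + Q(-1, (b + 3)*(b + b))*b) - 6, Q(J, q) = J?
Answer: 26452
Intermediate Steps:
G(b) = -6 + b**2 - b (G(b) = (b**2 - b) - 6 = -6 + b**2 - b)
1556*(R*(G(1) - 1*11)) = 1556*(-((-6 + 1**2 - 1*1) - 1*11)) = 1556*(-((-6 + 1 - 1) - 11)) = 1556*(-(-6 - 11)) = 1556*(-1*(-17)) = 1556*17 = 26452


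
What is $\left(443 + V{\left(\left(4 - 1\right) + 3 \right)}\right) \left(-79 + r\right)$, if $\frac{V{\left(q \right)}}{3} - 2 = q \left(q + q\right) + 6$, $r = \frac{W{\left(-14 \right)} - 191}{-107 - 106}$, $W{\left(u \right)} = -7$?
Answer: $- \frac{3785869}{71} \approx -53322.0$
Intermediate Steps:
$r = \frac{66}{71}$ ($r = \frac{-7 - 191}{-107 - 106} = - \frac{198}{-213} = \left(-198\right) \left(- \frac{1}{213}\right) = \frac{66}{71} \approx 0.92958$)
$V{\left(q \right)} = 24 + 6 q^{2}$ ($V{\left(q \right)} = 6 + 3 \left(q \left(q + q\right) + 6\right) = 6 + 3 \left(q 2 q + 6\right) = 6 + 3 \left(2 q^{2} + 6\right) = 6 + 3 \left(6 + 2 q^{2}\right) = 6 + \left(18 + 6 q^{2}\right) = 24 + 6 q^{2}$)
$\left(443 + V{\left(\left(4 - 1\right) + 3 \right)}\right) \left(-79 + r\right) = \left(443 + \left(24 + 6 \left(\left(4 - 1\right) + 3\right)^{2}\right)\right) \left(-79 + \frac{66}{71}\right) = \left(443 + \left(24 + 6 \left(3 + 3\right)^{2}\right)\right) \left(- \frac{5543}{71}\right) = \left(443 + \left(24 + 6 \cdot 6^{2}\right)\right) \left(- \frac{5543}{71}\right) = \left(443 + \left(24 + 6 \cdot 36\right)\right) \left(- \frac{5543}{71}\right) = \left(443 + \left(24 + 216\right)\right) \left(- \frac{5543}{71}\right) = \left(443 + 240\right) \left(- \frac{5543}{71}\right) = 683 \left(- \frac{5543}{71}\right) = - \frac{3785869}{71}$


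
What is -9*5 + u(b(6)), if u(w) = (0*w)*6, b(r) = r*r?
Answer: -45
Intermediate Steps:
b(r) = r**2
u(w) = 0 (u(w) = 0*6 = 0)
-9*5 + u(b(6)) = -9*5 + 0 = -45 + 0 = -45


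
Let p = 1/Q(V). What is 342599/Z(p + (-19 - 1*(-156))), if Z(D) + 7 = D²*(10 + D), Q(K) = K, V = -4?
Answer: 21926336/175635235 ≈ 0.12484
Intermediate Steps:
p = -¼ (p = 1/(-4) = -¼ ≈ -0.25000)
Z(D) = -7 + D²*(10 + D)
342599/Z(p + (-19 - 1*(-156))) = 342599/(-7 + (-¼ + (-19 - 1*(-156)))³ + 10*(-¼ + (-19 - 1*(-156)))²) = 342599/(-7 + (-¼ + (-19 + 156))³ + 10*(-¼ + (-19 + 156))²) = 342599/(-7 + (-¼ + 137)³ + 10*(-¼ + 137)²) = 342599/(-7 + (547/4)³ + 10*(547/4)²) = 342599/(-7 + 163667323/64 + 10*(299209/16)) = 342599/(-7 + 163667323/64 + 1496045/8) = 342599/(175635235/64) = 342599*(64/175635235) = 21926336/175635235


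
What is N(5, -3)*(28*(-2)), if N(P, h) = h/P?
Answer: 168/5 ≈ 33.600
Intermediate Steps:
N(5, -3)*(28*(-2)) = (-3/5)*(28*(-2)) = -3*1/5*(-56) = -3/5*(-56) = 168/5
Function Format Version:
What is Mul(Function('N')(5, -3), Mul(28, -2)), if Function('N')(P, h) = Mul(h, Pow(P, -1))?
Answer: Rational(168, 5) ≈ 33.600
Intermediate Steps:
Mul(Function('N')(5, -3), Mul(28, -2)) = Mul(Mul(-3, Pow(5, -1)), Mul(28, -2)) = Mul(Mul(-3, Rational(1, 5)), -56) = Mul(Rational(-3, 5), -56) = Rational(168, 5)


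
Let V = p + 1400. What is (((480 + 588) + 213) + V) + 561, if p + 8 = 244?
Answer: 3478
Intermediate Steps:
p = 236 (p = -8 + 244 = 236)
V = 1636 (V = 236 + 1400 = 1636)
(((480 + 588) + 213) + V) + 561 = (((480 + 588) + 213) + 1636) + 561 = ((1068 + 213) + 1636) + 561 = (1281 + 1636) + 561 = 2917 + 561 = 3478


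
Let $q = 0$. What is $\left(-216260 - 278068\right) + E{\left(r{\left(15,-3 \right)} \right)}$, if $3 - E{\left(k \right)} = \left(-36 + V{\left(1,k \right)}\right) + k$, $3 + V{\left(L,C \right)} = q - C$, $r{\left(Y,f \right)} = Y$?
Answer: $-494286$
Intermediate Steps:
$V{\left(L,C \right)} = -3 - C$ ($V{\left(L,C \right)} = -3 + \left(0 - C\right) = -3 - C$)
$E{\left(k \right)} = 42$ ($E{\left(k \right)} = 3 - \left(\left(-36 - \left(3 + k\right)\right) + k\right) = 3 - \left(\left(-39 - k\right) + k\right) = 3 - -39 = 3 + 39 = 42$)
$\left(-216260 - 278068\right) + E{\left(r{\left(15,-3 \right)} \right)} = \left(-216260 - 278068\right) + 42 = -494328 + 42 = -494286$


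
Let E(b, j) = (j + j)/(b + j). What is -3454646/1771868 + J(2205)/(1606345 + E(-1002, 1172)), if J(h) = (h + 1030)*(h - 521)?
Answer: 174389196679069/120965868669198 ≈ 1.4416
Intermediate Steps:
J(h) = (-521 + h)*(1030 + h) (J(h) = (1030 + h)*(-521 + h) = (-521 + h)*(1030 + h))
E(b, j) = 2*j/(b + j) (E(b, j) = (2*j)/(b + j) = 2*j/(b + j))
-3454646/1771868 + J(2205)/(1606345 + E(-1002, 1172)) = -3454646/1771868 + (-536630 + 2205**2 + 509*2205)/(1606345 + 2*1172/(-1002 + 1172)) = -3454646*1/1771868 + (-536630 + 4862025 + 1122345)/(1606345 + 2*1172/170) = -1727323/885934 + 5447740/(1606345 + 2*1172*(1/170)) = -1727323/885934 + 5447740/(1606345 + 1172/85) = -1727323/885934 + 5447740/(136540497/85) = -1727323/885934 + 5447740*(85/136540497) = -1727323/885934 + 463057900/136540497 = 174389196679069/120965868669198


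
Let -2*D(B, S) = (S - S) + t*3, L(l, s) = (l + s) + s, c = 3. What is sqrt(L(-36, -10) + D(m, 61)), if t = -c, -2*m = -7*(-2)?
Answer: I*sqrt(206)/2 ≈ 7.1764*I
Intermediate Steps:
m = -7 (m = -(-7)*(-2)/2 = -1/2*14 = -7)
t = -3 (t = -1*3 = -3)
L(l, s) = l + 2*s
D(B, S) = 9/2 (D(B, S) = -((S - S) - 3*3)/2 = -(0 - 9)/2 = -1/2*(-9) = 9/2)
sqrt(L(-36, -10) + D(m, 61)) = sqrt((-36 + 2*(-10)) + 9/2) = sqrt((-36 - 20) + 9/2) = sqrt(-56 + 9/2) = sqrt(-103/2) = I*sqrt(206)/2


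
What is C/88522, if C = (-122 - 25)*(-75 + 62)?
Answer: 273/12646 ≈ 0.021588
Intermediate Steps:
C = 1911 (C = -147*(-13) = 1911)
C/88522 = 1911/88522 = 1911*(1/88522) = 273/12646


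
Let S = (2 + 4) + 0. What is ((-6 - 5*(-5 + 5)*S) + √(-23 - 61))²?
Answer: 4*(3 - I*√21)² ≈ -48.0 - 109.98*I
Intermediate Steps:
S = 6 (S = 6 + 0 = 6)
((-6 - 5*(-5 + 5)*S) + √(-23 - 61))² = ((-6 - 5*(-5 + 5)*6) + √(-23 - 61))² = ((-6 - 0*6) + √(-84))² = ((-6 - 5*0) + 2*I*√21)² = ((-6 + 0) + 2*I*√21)² = (-6 + 2*I*√21)²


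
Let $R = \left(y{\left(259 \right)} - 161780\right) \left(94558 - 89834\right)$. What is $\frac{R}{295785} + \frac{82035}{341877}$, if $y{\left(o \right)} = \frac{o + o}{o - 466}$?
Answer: $- \frac{18026859711142273}{6977424102705} \approx -2583.6$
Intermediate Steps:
$y{\left(o \right)} = \frac{2 o}{-466 + o}$
$R = - \frac{158201932072}{207}$ ($R = \left(2 \cdot 259 \frac{1}{-466 + 259} - 161780\right) \left(94558 - 89834\right) = \left(2 \cdot 259 \frac{1}{-207} - 161780\right) 4724 = \left(2 \cdot 259 \left(- \frac{1}{207}\right) - 161780\right) 4724 = \left(- \frac{518}{207} - 161780\right) 4724 = \left(- \frac{33488978}{207}\right) 4724 = - \frac{158201932072}{207} \approx -7.6426 \cdot 10^{8}$)
$\frac{R}{295785} + \frac{82035}{341877} = - \frac{158201932072}{207 \cdot 295785} + \frac{82035}{341877} = \left(- \frac{158201932072}{207}\right) \frac{1}{295785} + 82035 \cdot \frac{1}{341877} = - \frac{158201932072}{61227495} + \frac{27345}{113959} = - \frac{18026859711142273}{6977424102705}$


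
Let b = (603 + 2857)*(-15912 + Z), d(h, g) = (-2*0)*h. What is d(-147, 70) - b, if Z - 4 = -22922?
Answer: 134351800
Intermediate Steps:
Z = -22918 (Z = 4 - 22922 = -22918)
d(h, g) = 0 (d(h, g) = 0*h = 0)
b = -134351800 (b = (603 + 2857)*(-15912 - 22918) = 3460*(-38830) = -134351800)
d(-147, 70) - b = 0 - 1*(-134351800) = 0 + 134351800 = 134351800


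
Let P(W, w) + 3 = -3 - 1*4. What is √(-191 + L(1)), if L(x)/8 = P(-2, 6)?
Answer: I*√271 ≈ 16.462*I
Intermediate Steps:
P(W, w) = -10 (P(W, w) = -3 + (-3 - 1*4) = -3 + (-3 - 4) = -3 - 7 = -10)
L(x) = -80 (L(x) = 8*(-10) = -80)
√(-191 + L(1)) = √(-191 - 80) = √(-271) = I*√271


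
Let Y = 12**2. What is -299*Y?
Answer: -43056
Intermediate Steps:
Y = 144
-299*Y = -299*144 = -43056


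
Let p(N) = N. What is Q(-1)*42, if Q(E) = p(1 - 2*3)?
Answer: -210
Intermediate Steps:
Q(E) = -5 (Q(E) = 1 - 2*3 = 1 - 6 = -5)
Q(-1)*42 = -5*42 = -210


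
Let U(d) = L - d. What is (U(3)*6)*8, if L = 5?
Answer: 96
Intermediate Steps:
U(d) = 5 - d
(U(3)*6)*8 = ((5 - 1*3)*6)*8 = ((5 - 3)*6)*8 = (2*6)*8 = 12*8 = 96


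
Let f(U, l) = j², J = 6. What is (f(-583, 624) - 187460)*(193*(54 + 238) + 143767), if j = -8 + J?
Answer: -37514257088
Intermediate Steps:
j = -2 (j = -8 + 6 = -2)
f(U, l) = 4 (f(U, l) = (-2)² = 4)
(f(-583, 624) - 187460)*(193*(54 + 238) + 143767) = (4 - 187460)*(193*(54 + 238) + 143767) = -187456*(193*292 + 143767) = -187456*(56356 + 143767) = -187456*200123 = -37514257088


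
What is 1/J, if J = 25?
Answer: 1/25 ≈ 0.040000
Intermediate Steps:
1/J = 1/25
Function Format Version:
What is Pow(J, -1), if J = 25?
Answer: Rational(1, 25) ≈ 0.040000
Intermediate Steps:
Pow(J, -1) = Pow(25, -1) = Rational(1, 25)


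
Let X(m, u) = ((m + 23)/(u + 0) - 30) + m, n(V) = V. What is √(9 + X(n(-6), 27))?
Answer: 2*I*√534/9 ≈ 5.1352*I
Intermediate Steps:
X(m, u) = -30 + m + (23 + m)/u (X(m, u) = ((23 + m)/u - 30) + m = (-30 + (23 + m)/u) + m = -30 + m + (23 + m)/u)
√(9 + X(n(-6), 27)) = √(9 + (23 - 6 + 27*(-30 - 6))/27) = √(9 + (23 - 6 + 27*(-36))/27) = √(9 + (23 - 6 - 972)/27) = √(9 + (1/27)*(-955)) = √(9 - 955/27) = √(-712/27) = 2*I*√534/9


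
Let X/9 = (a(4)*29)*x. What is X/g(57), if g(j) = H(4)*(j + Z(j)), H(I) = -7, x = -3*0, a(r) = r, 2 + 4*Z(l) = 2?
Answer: 0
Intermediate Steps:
Z(l) = 0 (Z(l) = -½ + (¼)*2 = -½ + ½ = 0)
x = 0
X = 0 (X = 9*((4*29)*0) = 9*(116*0) = 9*0 = 0)
g(j) = -7*j (g(j) = -7*(j + 0) = -7*j)
X/g(57) = 0/((-7*57)) = 0/(-399) = 0*(-1/399) = 0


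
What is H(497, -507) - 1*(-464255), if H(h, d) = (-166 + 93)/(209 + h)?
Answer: 327763957/706 ≈ 4.6426e+5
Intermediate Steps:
H(h, d) = -73/(209 + h)
H(497, -507) - 1*(-464255) = -73/(209 + 497) - 1*(-464255) = -73/706 + 464255 = 327763957/706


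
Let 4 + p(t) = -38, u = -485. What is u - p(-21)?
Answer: -443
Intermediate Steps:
p(t) = -42 (p(t) = -4 - 38 = -42)
u - p(-21) = -485 - 1*(-42) = -485 + 42 = -443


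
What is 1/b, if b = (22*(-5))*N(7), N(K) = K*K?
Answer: -1/5390 ≈ -0.00018553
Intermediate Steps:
N(K) = K²
b = -5390 (b = (22*(-5))*7² = -110*49 = -5390)
1/b = 1/(-5390) = -1/5390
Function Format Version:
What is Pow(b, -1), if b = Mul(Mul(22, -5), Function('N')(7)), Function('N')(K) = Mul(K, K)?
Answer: Rational(-1, 5390) ≈ -0.00018553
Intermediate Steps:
Function('N')(K) = Pow(K, 2)
b = -5390 (b = Mul(Mul(22, -5), Pow(7, 2)) = Mul(-110, 49) = -5390)
Pow(b, -1) = Pow(-5390, -1) = Rational(-1, 5390)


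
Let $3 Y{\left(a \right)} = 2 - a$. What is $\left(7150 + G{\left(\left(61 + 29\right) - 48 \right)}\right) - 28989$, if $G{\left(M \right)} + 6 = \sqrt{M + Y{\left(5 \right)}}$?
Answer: $-21845 + \sqrt{41} \approx -21839.0$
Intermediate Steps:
$Y{\left(a \right)} = \frac{2}{3} - \frac{a}{3}$ ($Y{\left(a \right)} = \frac{2 - a}{3} = \frac{2}{3} - \frac{a}{3}$)
$G{\left(M \right)} = -6 + \sqrt{-1 + M}$ ($G{\left(M \right)} = -6 + \sqrt{M + \left(\frac{2}{3} - \frac{5}{3}\right)} = -6 + \sqrt{M - 1} = -6 + \sqrt{-1 + M}$)
$\left(7150 + G{\left(\left(61 + 29\right) - 48 \right)}\right) - 28989 = \left(7150 - \left(6 - \sqrt{-1 + \left(\left(61 + 29\right) - 48\right)}\right)\right) - 28989 = \left(7150 - \left(6 - \sqrt{-1 + \left(90 - 48\right)}\right)\right) - 28989 = \left(7150 - \left(6 - \sqrt{-1 + 42}\right)\right) - 28989 = \left(7150 - \left(6 - \sqrt{41}\right)\right) - 28989 = \left(7144 + \sqrt{41}\right) - 28989 = -21845 + \sqrt{41}$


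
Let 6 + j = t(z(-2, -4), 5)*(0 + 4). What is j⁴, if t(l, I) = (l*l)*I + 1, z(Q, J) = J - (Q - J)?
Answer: 265764994576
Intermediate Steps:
z(Q, J) = -Q + 2*J (z(Q, J) = J + (J - Q) = -Q + 2*J)
t(l, I) = 1 + I*l² (t(l, I) = l²*I + 1 = I*l² + 1 = 1 + I*l²)
j = 718 (j = -6 + (1 + 5*(-1*(-2) + 2*(-4))²)*(0 + 4) = -6 + (1 + 5*(2 - 8)²)*4 = -6 + (1 + 5*(-6)²)*4 = -6 + (1 + 5*36)*4 = -6 + (1 + 180)*4 = -6 + 181*4 = -6 + 724 = 718)
j⁴ = 718⁴ = 265764994576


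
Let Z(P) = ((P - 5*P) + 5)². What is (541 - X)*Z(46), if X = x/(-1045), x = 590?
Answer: 3626624667/209 ≈ 1.7352e+7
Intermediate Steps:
X = -118/209 (X = 590/(-1045) = 590*(-1/1045) = -118/209 ≈ -0.56459)
Z(P) = (5 - 4*P)² (Z(P) = (-4*P + 5)² = (5 - 4*P)²)
(541 - X)*Z(46) = (541 - 1*(-118/209))*(-5 + 4*46)² = (541 + 118/209)*(-5 + 184)² = (113187/209)*179² = (113187/209)*32041 = 3626624667/209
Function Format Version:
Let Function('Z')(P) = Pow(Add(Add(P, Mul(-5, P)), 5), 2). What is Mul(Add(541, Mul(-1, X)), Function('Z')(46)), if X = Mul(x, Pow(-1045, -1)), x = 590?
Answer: Rational(3626624667, 209) ≈ 1.7352e+7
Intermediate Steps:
X = Rational(-118, 209) (X = Mul(590, Pow(-1045, -1)) = Mul(590, Rational(-1, 1045)) = Rational(-118, 209) ≈ -0.56459)
Function('Z')(P) = Pow(Add(5, Mul(-4, P)), 2) (Function('Z')(P) = Pow(Add(Mul(-4, P), 5), 2) = Pow(Add(5, Mul(-4, P)), 2))
Mul(Add(541, Mul(-1, X)), Function('Z')(46)) = Mul(Add(541, Mul(-1, Rational(-118, 209))), Pow(Add(-5, Mul(4, 46)), 2)) = Mul(Add(541, Rational(118, 209)), Pow(Add(-5, 184), 2)) = Mul(Rational(113187, 209), Pow(179, 2)) = Mul(Rational(113187, 209), 32041) = Rational(3626624667, 209)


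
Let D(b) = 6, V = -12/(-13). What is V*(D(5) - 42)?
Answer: -432/13 ≈ -33.231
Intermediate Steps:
V = 12/13 (V = -12*(-1/13) = 12/13 ≈ 0.92308)
V*(D(5) - 42) = 12*(6 - 42)/13 = (12/13)*(-36) = -432/13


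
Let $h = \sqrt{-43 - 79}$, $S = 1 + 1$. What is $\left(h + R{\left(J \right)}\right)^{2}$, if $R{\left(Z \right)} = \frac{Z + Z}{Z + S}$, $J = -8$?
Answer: $- \frac{1034}{9} + \frac{16 i \sqrt{122}}{3} \approx -114.89 + 58.909 i$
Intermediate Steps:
$S = 2$
$h = i \sqrt{122}$ ($h = \sqrt{-122} = i \sqrt{122} \approx 11.045 i$)
$R{\left(Z \right)} = \frac{2 Z}{2 + Z}$ ($R{\left(Z \right)} = \frac{Z + Z}{Z + 2} = \frac{2 Z}{2 + Z}$)
$\left(h + R{\left(J \right)}\right)^{2} = \left(i \sqrt{122} + 2 \left(-8\right) \frac{1}{2 - 8}\right)^{2} = \left(i \sqrt{122} + 2 \left(-8\right) \frac{1}{-6}\right)^{2} = \left(i \sqrt{122} + 2 \left(-8\right) \left(- \frac{1}{6}\right)\right)^{2} = \left(i \sqrt{122} + \frac{8}{3}\right)^{2} = \left(\frac{8}{3} + i \sqrt{122}\right)^{2}$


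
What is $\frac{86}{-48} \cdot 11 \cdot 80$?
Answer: $- \frac{4730}{3} \approx -1576.7$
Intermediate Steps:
$\frac{86}{-48} \cdot 11 \cdot 80 = 86 \left(- \frac{1}{48}\right) 11 \cdot 80 = \left(- \frac{43}{24}\right) 11 \cdot 80 = \left(- \frac{473}{24}\right) 80 = - \frac{4730}{3}$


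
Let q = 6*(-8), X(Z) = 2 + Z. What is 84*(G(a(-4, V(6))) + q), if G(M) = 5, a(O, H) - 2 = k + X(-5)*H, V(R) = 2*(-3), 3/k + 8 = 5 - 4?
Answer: -3612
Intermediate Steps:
k = -3/7 (k = 3/(-8 + (5 - 4)) = 3/(-8 + 1) = 3/(-7) = 3*(-⅐) = -3/7 ≈ -0.42857)
V(R) = -6
a(O, H) = 11/7 - 3*H (a(O, H) = 2 + (-3/7 + (2 - 5)*H) = 2 + (-3/7 - 3*H) = 11/7 - 3*H)
q = -48
84*(G(a(-4, V(6))) + q) = 84*(5 - 48) = 84*(-43) = -3612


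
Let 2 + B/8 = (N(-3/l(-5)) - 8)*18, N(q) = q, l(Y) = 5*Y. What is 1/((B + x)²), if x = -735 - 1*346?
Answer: 625/3112858849 ≈ 2.0078e-7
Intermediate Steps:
x = -1081 (x = -735 - 346 = -1081)
B = -28768/25 (B = -16 + 8*((-3/(5*(-5)) - 8)*18) = -16 + 8*((-3/(-25) - 8)*18) = -16 + 8*((-3*(-1/25) - 8)*18) = -16 + 8*((3/25 - 8)*18) = -16 + 8*(-197/25*18) = -16 + 8*(-3546/25) = -16 - 28368/25 = -28768/25 ≈ -1150.7)
1/((B + x)²) = 1/((-28768/25 - 1081)²) = 1/((-55793/25)²) = 1/(3112858849/625) = 625/3112858849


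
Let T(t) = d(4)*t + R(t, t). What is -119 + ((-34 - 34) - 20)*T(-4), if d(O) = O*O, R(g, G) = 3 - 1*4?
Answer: 5601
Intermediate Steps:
R(g, G) = -1 (R(g, G) = 3 - 4 = -1)
d(O) = O**2
T(t) = -1 + 16*t (T(t) = 4**2*t - 1 = 16*t - 1 = -1 + 16*t)
-119 + ((-34 - 34) - 20)*T(-4) = -119 + ((-34 - 34) - 20)*(-1 + 16*(-4)) = -119 + (-68 - 20)*(-1 - 64) = -119 - 88*(-65) = -119 + 5720 = 5601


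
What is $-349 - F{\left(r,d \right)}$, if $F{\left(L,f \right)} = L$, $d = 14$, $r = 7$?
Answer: $-356$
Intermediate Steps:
$-349 - F{\left(r,d \right)} = -349 - 7 = -356$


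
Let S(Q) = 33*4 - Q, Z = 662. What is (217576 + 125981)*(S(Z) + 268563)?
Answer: 92084613381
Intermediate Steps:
S(Q) = 132 - Q
(217576 + 125981)*(S(Z) + 268563) = (217576 + 125981)*((132 - 1*662) + 268563) = 343557*((132 - 662) + 268563) = 343557*(-530 + 268563) = 343557*268033 = 92084613381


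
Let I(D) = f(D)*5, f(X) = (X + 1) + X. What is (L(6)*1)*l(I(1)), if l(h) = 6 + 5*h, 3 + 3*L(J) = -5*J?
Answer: -891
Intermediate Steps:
L(J) = -1 - 5*J/3 (L(J) = -1 + (-5*J)/3 = -1 - 5*J/3)
f(X) = 1 + 2*X (f(X) = (1 + X) + X = 1 + 2*X)
I(D) = 5 + 10*D (I(D) = (1 + 2*D)*5 = 5 + 10*D)
(L(6)*1)*l(I(1)) = ((-1 - 5/3*6)*1)*(6 + 5*(5 + 10*1)) = ((-1 - 10)*1)*(6 + 5*(5 + 10)) = (-11*1)*(6 + 5*15) = -11*(6 + 75) = -11*81 = -891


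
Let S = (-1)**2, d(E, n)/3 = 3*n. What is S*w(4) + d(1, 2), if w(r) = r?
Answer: 22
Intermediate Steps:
d(E, n) = 9*n (d(E, n) = 3*(3*n) = 9*n)
S = 1
S*w(4) + d(1, 2) = 1*4 + 9*2 = 4 + 18 = 22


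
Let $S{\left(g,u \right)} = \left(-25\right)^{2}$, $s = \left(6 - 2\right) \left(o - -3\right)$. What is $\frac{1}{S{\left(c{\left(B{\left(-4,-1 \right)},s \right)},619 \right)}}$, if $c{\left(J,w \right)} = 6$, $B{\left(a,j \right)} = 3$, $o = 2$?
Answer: $\frac{1}{625} \approx 0.0016$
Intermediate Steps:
$s = 20$ ($s = \left(6 - 2\right) \left(2 - -3\right) = 4 \left(2 + 3\right) = 4 \cdot 5 = 20$)
$S{\left(g,u \right)} = 625$
$\frac{1}{S{\left(c{\left(B{\left(-4,-1 \right)},s \right)},619 \right)}} = \frac{1}{625}$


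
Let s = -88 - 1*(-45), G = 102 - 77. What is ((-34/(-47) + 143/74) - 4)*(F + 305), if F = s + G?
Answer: -1341725/3478 ≈ -385.77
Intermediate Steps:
G = 25
s = -43 (s = -88 + 45 = -43)
F = -18 (F = -43 + 25 = -18)
((-34/(-47) + 143/74) - 4)*(F + 305) = ((-34/(-47) + 143/74) - 4)*(-18 + 305) = ((-34*(-1/47) + 143*(1/74)) - 4)*287 = ((34/47 + 143/74) - 4)*287 = (9237/3478 - 4)*287 = -4675/3478*287 = -1341725/3478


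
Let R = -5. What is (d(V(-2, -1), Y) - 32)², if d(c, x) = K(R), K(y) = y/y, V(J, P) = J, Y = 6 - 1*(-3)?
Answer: 961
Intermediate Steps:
Y = 9 (Y = 6 + 3 = 9)
K(y) = 1
d(c, x) = 1
(d(V(-2, -1), Y) - 32)² = (1 - 32)² = (-31)² = 961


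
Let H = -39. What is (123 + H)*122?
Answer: 10248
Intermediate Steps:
(123 + H)*122 = (123 - 39)*122 = 84*122 = 10248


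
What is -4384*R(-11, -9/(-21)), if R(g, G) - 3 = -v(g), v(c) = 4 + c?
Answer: -43840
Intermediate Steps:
R(g, G) = -1 - g (R(g, G) = 3 - (4 + g) = 3 + (-4 - g) = -1 - g)
-4384*R(-11, -9/(-21)) = -4384*(-1 - 1*(-11)) = -4384*(-1 + 11) = -4384*10 = -43840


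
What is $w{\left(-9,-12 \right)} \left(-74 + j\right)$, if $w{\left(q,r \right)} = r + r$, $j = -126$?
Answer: $4800$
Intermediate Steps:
$w{\left(q,r \right)} = 2 r$
$w{\left(-9,-12 \right)} \left(-74 + j\right) = 2 \left(-12\right) \left(-74 - 126\right) = \left(-24\right) \left(-200\right) = 4800$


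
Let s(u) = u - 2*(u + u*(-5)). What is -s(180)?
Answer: -1620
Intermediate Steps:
s(u) = 9*u (s(u) = u - 2*(u - 5*u) = u - (-8)*u = u + 8*u = 9*u)
-s(180) = -9*180 = -1*1620 = -1620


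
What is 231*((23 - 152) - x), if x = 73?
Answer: -46662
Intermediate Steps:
231*((23 - 152) - x) = 231*((23 - 152) - 1*73) = 231*(-129 - 73) = 231*(-202) = -46662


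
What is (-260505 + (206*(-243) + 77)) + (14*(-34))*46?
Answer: -332382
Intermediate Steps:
(-260505 + (206*(-243) + 77)) + (14*(-34))*46 = (-260505 + (-50058 + 77)) - 476*46 = (-260505 - 49981) - 21896 = -310486 - 21896 = -332382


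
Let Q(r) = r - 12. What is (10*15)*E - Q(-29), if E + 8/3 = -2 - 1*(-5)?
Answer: 91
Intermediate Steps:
Q(r) = -12 + r
E = ⅓ (E = -8/3 + (-2 - 1*(-5)) = -8/3 + (-2 + 5) = -8/3 + 3 = ⅓ ≈ 0.33333)
(10*15)*E - Q(-29) = (10*15)*(⅓) - (-12 - 29) = 150*(⅓) - 1*(-41) = 50 + 41 = 91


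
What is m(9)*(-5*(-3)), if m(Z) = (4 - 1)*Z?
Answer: 405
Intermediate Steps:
m(Z) = 3*Z
m(9)*(-5*(-3)) = (3*9)*(-5*(-3)) = 27*15 = 405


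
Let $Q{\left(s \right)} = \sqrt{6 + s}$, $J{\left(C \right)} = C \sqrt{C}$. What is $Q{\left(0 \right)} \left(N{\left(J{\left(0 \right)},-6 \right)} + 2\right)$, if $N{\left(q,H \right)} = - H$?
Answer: $8 \sqrt{6} \approx 19.596$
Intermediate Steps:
$J{\left(C \right)} = C^{\frac{3}{2}}$
$Q{\left(0 \right)} \left(N{\left(J{\left(0 \right)},-6 \right)} + 2\right) = \sqrt{6 + 0} \left(\left(-1\right) \left(-6\right) + 2\right) = \sqrt{6} \left(6 + 2\right) = \sqrt{6} \cdot 8 = 8 \sqrt{6}$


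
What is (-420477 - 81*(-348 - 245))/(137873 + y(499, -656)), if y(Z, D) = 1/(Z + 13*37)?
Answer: -8902320/3295501 ≈ -2.7014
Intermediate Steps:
y(Z, D) = 1/(481 + Z) (y(Z, D) = 1/(Z + 481) = 1/(481 + Z))
(-420477 - 81*(-348 - 245))/(137873 + y(499, -656)) = (-420477 - 81*(-348 - 245))/(137873 + 1/(481 + 499)) = (-420477 - 81*(-593))/(137873 + 1/980) = (-420477 + 48033)/(137873 + 1/980) = -372444/135115541/980 = -372444*980/135115541 = -8902320/3295501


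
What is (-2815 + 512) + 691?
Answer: -1612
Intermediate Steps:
(-2815 + 512) + 691 = -2303 + 691 = -1612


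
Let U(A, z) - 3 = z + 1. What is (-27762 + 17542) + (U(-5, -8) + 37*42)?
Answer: -8670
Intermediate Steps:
U(A, z) = 4 + z (U(A, z) = 3 + (z + 1) = 3 + (1 + z) = 4 + z)
(-27762 + 17542) + (U(-5, -8) + 37*42) = (-27762 + 17542) + ((4 - 8) + 37*42) = -10220 + (-4 + 1554) = -10220 + 1550 = -8670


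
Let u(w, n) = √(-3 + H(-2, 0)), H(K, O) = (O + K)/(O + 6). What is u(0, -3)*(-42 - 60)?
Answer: -34*I*√30 ≈ -186.23*I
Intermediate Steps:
H(K, O) = (K + O)/(6 + O)
u(w, n) = I*√30/3 (u(w, n) = √(-3 + (-2 + 0)/(6 + 0)) = √(-3 - 2/6) = √(-3 + (⅙)*(-2)) = √(-3 - ⅓) = √(-10/3) = I*√30/3)
u(0, -3)*(-42 - 60) = (I*√30/3)*(-42 - 60) = (I*√30/3)*(-102) = -34*I*√30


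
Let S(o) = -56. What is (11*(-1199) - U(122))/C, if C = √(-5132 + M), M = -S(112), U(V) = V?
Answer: 1479*I*√141/94 ≈ 186.83*I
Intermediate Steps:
M = 56 (M = -1*(-56) = 56)
C = 6*I*√141 (C = √(-5132 + 56) = √(-5076) = 6*I*√141 ≈ 71.246*I)
(11*(-1199) - U(122))/C = (11*(-1199) - 1*122)/((6*I*√141)) = (-13189 - 122)*(-I*√141/846) = -(-1479)*I*√141/94 = 1479*I*√141/94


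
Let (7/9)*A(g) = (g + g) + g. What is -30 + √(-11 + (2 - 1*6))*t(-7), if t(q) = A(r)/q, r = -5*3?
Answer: -30 + 405*I*√15/49 ≈ -30.0 + 32.011*I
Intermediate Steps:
r = -15
A(g) = 27*g/7 (A(g) = 9*((g + g) + g)/7 = 9*(2*g + g)/7 = 9*(3*g)/7 = 27*g/7)
t(q) = -405/(7*q) (t(q) = ((27/7)*(-15))/q = -405/(7*q))
-30 + √(-11 + (2 - 1*6))*t(-7) = -30 + √(-11 + (2 - 1*6))*(-405/7/(-7)) = -30 + √(-11 + (2 - 6))*(-405/7*(-⅐)) = -30 + √(-11 - 4)*(405/49) = -30 + √(-15)*(405/49) = -30 + (I*√15)*(405/49) = -30 + 405*I*√15/49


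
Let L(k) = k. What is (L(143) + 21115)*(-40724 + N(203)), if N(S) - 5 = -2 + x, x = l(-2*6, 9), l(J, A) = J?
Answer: -865902114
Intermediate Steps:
x = -12 (x = -2*6 = -12)
N(S) = -9 (N(S) = 5 + (-2 - 12) = 5 - 14 = -9)
(L(143) + 21115)*(-40724 + N(203)) = (143 + 21115)*(-40724 - 9) = 21258*(-40733) = -865902114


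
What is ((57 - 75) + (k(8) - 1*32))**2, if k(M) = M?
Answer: 1764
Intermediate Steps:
((57 - 75) + (k(8) - 1*32))**2 = ((57 - 75) + (8 - 1*32))**2 = (-18 + (8 - 32))**2 = (-18 - 24)**2 = (-42)**2 = 1764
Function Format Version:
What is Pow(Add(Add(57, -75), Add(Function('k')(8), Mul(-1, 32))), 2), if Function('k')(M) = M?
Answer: 1764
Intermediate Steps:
Pow(Add(Add(57, -75), Add(Function('k')(8), Mul(-1, 32))), 2) = Pow(Add(Add(57, -75), Add(8, Mul(-1, 32))), 2) = Pow(Add(-18, Add(8, -32)), 2) = Pow(Add(-18, -24), 2) = Pow(-42, 2) = 1764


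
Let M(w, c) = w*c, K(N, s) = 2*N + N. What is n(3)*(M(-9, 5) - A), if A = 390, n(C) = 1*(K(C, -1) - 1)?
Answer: -3480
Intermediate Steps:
K(N, s) = 3*N
n(C) = -1 + 3*C (n(C) = 1*(3*C - 1) = 1*(-1 + 3*C) = -1 + 3*C)
M(w, c) = c*w
n(3)*(M(-9, 5) - A) = (-1 + 3*3)*(5*(-9) - 1*390) = (-1 + 9)*(-45 - 390) = 8*(-435) = -3480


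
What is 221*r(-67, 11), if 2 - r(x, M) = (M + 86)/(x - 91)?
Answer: 91273/158 ≈ 577.68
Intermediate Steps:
r(x, M) = 2 - (86 + M)/(-91 + x) (r(x, M) = 2 - (M + 86)/(x - 91) = 2 - (86 + M)/(-91 + x))
221*r(-67, 11) = 221*((-268 - 1*11 + 2*(-67))/(-91 - 67)) = 221*((-268 - 11 - 134)/(-158)) = 221*(-1/158*(-413)) = 221*(413/158) = 91273/158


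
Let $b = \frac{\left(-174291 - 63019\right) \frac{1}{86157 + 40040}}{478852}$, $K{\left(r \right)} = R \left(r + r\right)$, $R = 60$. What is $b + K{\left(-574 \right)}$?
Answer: $- \frac{2081198380586015}{30214842922} \approx -68880.0$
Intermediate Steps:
$K{\left(r \right)} = 120 r$ ($K{\left(r \right)} = 60 \left(r + r\right) = 60 \cdot 2 r = 120 r$)
$b = - \frac{118655}{30214842922}$ ($b = - \frac{237310}{126197} \cdot \frac{1}{478852} = \left(-237310\right) \frac{1}{126197} \cdot \frac{1}{478852} = \left(- \frac{237310}{126197}\right) \frac{1}{478852} = - \frac{118655}{30214842922} \approx -3.927 \cdot 10^{-6}$)
$b + K{\left(-574 \right)} = - \frac{118655}{30214842922} + 120 \left(-574\right) = - \frac{118655}{30214842922} - 68880 = - \frac{2081198380586015}{30214842922}$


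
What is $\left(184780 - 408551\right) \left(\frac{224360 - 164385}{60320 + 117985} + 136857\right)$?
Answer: $- \frac{1092107534218912}{35661} \approx -3.0625 \cdot 10^{10}$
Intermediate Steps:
$\left(184780 - 408551\right) \left(\frac{224360 - 164385}{60320 + 117985} + 136857\right) = - 223771 \left(\frac{59975}{178305} + 136857\right) = - 223771 \left(59975 \cdot \frac{1}{178305} + 136857\right) = - 223771 \left(\frac{11995}{35661} + 136857\right) = \left(-223771\right) \frac{4880469472}{35661} = - \frac{1092107534218912}{35661}$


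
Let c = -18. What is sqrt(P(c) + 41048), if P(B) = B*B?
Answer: 2*sqrt(10343) ≈ 203.40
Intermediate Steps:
P(B) = B**2
sqrt(P(c) + 41048) = sqrt((-18)**2 + 41048) = sqrt(324 + 41048) = sqrt(41372) = 2*sqrt(10343)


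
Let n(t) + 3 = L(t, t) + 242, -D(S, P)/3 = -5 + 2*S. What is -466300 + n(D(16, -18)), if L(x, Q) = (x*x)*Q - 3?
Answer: -997505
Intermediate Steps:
D(S, P) = 15 - 6*S (D(S, P) = -3*(-5 + 2*S) = 15 - 6*S)
L(x, Q) = -3 + Q*x² (L(x, Q) = x²*Q - 3 = Q*x² - 3 = -3 + Q*x²)
n(t) = 236 + t³ (n(t) = -3 + ((-3 + t*t²) + 242) = -3 + ((-3 + t³) + 242) = -3 + (239 + t³) = 236 + t³)
-466300 + n(D(16, -18)) = -466300 + (236 + (15 - 6*16)³) = -466300 + (236 + (15 - 96)³) = -466300 + (236 + (-81)³) = -466300 + (236 - 531441) = -466300 - 531205 = -997505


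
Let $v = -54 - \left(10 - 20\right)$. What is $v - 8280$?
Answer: $-8324$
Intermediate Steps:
$v = -44$ ($v = -54 - \left(10 - 20\right) = -54 - -10 = -54 + 10 = -44$)
$v - 8280 = -44 - 8280 = -8324$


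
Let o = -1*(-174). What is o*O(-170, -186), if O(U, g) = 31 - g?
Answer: 37758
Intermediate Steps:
o = 174
o*O(-170, -186) = 174*(31 - 1*(-186)) = 174*(31 + 186) = 174*217 = 37758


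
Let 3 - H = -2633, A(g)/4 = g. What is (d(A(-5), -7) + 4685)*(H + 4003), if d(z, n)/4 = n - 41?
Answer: 29829027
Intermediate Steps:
A(g) = 4*g
d(z, n) = -164 + 4*n (d(z, n) = 4*(n - 41) = 4*(-41 + n) = -164 + 4*n)
H = 2636 (H = 3 - 1*(-2633) = 3 + 2633 = 2636)
(d(A(-5), -7) + 4685)*(H + 4003) = ((-164 + 4*(-7)) + 4685)*(2636 + 4003) = ((-164 - 28) + 4685)*6639 = (-192 + 4685)*6639 = 4493*6639 = 29829027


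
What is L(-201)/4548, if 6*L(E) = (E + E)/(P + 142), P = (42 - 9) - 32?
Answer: -67/650364 ≈ -0.00010302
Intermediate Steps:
P = 1 (P = 33 - 32 = 1)
L(E) = E/429 (L(E) = ((E + E)/(1 + 142))/6 = ((2*E)/143)/6 = ((2*E)*(1/143))/6 = (2*E/143)/6 = E/429)
L(-201)/4548 = ((1/429)*(-201))/4548 = -67/143*1/4548 = -67/650364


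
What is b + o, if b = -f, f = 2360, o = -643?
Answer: -3003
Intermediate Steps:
b = -2360 (b = -1*2360 = -2360)
b + o = -2360 - 643 = -3003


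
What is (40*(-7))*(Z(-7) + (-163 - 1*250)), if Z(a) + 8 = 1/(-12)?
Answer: 353710/3 ≈ 1.1790e+5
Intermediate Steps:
Z(a) = -97/12 (Z(a) = -8 + 1/(-12) = -8 - 1/12 = -97/12)
(40*(-7))*(Z(-7) + (-163 - 1*250)) = (40*(-7))*(-97/12 + (-163 - 1*250)) = -280*(-97/12 + (-163 - 250)) = -280*(-97/12 - 413) = -280*(-5053/12) = 353710/3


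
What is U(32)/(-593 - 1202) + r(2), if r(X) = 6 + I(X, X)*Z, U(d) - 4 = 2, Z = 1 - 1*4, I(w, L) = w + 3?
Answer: -16161/1795 ≈ -9.0033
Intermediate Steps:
I(w, L) = 3 + w
Z = -3 (Z = 1 - 4 = -3)
U(d) = 6 (U(d) = 4 + 2 = 6)
r(X) = -3 - 3*X (r(X) = 6 + (3 + X)*(-3) = 6 + (-9 - 3*X) = -3 - 3*X)
U(32)/(-593 - 1202) + r(2) = 6/(-593 - 1202) + (-3 - 3*2) = 6/(-1795) + (-3 - 6) = 6*(-1/1795) - 9 = -6/1795 - 9 = -16161/1795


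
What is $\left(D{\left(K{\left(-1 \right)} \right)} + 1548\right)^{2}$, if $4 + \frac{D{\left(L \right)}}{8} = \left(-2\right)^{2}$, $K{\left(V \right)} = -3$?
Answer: $2396304$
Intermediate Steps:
$D{\left(L \right)} = 0$ ($D{\left(L \right)} = -32 + 8 \left(-2\right)^{2} = -32 + 8 \cdot 4 = -32 + 32 = 0$)
$\left(D{\left(K{\left(-1 \right)} \right)} + 1548\right)^{2} = \left(0 + 1548\right)^{2} = 1548^{2} = 2396304$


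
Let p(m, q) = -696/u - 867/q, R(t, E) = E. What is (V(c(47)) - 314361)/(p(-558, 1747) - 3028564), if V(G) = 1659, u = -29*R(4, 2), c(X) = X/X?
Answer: 546290394/5290881211 ≈ 0.10325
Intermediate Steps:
c(X) = 1
u = -58 (u = -29*2 = -58)
p(m, q) = 12 - 867/q (p(m, q) = -696/(-58) - 867/q = -696*(-1/58) - 867/q = 12 - 867/q)
(V(c(47)) - 314361)/(p(-558, 1747) - 3028564) = (1659 - 314361)/((12 - 867/1747) - 3028564) = -312702/((12 - 867*1/1747) - 3028564) = -312702/((12 - 867/1747) - 3028564) = -312702/(20097/1747 - 3028564) = -312702/(-5290881211/1747) = -312702*(-1747/5290881211) = 546290394/5290881211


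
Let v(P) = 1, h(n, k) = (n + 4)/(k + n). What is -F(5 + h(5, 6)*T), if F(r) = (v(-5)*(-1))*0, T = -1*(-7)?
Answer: 0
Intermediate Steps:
h(n, k) = (4 + n)/(k + n)
T = 7
F(r) = 0 (F(r) = (1*(-1))*0 = -1*0 = 0)
-F(5 + h(5, 6)*T) = -1*0 = 0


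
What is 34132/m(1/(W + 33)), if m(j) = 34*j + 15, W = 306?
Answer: 11570748/5119 ≈ 2260.4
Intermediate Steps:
m(j) = 15 + 34*j
34132/m(1/(W + 33)) = 34132/(15 + 34/(306 + 33)) = 34132/(15 + 34/339) = 34132/(5119/339) = 34132*(339/5119) = 11570748/5119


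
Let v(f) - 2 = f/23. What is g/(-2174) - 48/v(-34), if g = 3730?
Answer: -101869/1087 ≈ -93.716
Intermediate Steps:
v(f) = 2 + f/23
g/(-2174) - 48/v(-34) = 3730/(-2174) - 48/(2 + (1/23)*(-34)) = 3730*(-1/2174) - 48/(2 - 34/23) = -1865/1087 - 48/12/23 = -1865/1087 - 48*23/12 = -1865/1087 - 92 = -101869/1087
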